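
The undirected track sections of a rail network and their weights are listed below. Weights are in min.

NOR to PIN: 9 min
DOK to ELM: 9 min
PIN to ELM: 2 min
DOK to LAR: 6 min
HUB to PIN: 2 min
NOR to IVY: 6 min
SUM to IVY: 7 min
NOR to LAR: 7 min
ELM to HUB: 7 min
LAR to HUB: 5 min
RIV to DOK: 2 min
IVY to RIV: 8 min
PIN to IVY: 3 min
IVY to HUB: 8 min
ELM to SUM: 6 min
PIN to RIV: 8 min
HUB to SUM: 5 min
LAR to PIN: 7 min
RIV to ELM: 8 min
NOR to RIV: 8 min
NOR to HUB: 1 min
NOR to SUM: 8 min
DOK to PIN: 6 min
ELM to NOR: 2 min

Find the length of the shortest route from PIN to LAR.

7 min

Settle nodes by increasing distance from PIN:
PIN: 0
ELM: 2  (via PIN)
HUB: 2  (via PIN)
IVY: 3  (via PIN)
NOR: 3  (via HUB)
DOK: 6  (via PIN)
SUM: 7  (via HUB)
LAR: 7  (via PIN)
Shortest route: PIN–LAR = 7 min.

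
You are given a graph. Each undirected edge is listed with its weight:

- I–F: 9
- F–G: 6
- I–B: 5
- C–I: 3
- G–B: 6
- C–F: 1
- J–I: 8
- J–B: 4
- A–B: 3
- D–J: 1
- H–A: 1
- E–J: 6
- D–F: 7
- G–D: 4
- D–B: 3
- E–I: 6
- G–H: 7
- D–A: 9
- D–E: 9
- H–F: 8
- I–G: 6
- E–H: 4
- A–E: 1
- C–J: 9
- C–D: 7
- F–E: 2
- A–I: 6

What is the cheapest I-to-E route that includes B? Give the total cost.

9

Best I to B: I → B costing 5
Shortest B→E: B → A → E = 4
Total via B: 5 + 4 = 9.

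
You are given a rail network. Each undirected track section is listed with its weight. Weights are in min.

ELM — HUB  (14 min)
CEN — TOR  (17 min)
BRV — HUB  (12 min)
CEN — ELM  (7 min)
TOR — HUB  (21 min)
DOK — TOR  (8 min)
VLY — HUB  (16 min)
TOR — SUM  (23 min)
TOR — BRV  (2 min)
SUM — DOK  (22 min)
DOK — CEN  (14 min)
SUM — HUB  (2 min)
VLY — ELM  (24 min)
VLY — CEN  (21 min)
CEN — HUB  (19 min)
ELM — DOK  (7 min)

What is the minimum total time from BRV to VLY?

Compare a few routes:
BRV → HUB → VLY: 12+16 = 28
BRV → TOR → HUB → VLY: 2+21+16 = 39
The minimum is 28 min via BRV → HUB → VLY.

28 min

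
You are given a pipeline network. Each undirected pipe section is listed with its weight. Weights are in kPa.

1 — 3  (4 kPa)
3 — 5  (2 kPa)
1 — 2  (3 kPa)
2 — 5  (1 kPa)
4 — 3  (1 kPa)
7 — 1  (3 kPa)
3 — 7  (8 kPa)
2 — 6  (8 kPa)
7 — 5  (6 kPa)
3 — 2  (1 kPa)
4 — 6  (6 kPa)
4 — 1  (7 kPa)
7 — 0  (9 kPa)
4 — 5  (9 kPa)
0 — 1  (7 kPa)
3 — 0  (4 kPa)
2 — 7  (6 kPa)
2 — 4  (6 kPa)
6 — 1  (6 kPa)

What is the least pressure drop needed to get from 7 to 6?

Enumerating some paths:
7–1–2–6: 3+3+8 = 14
7–1–6: 3+6 = 9
7–1–3–4–6: 3+4+1+6 = 14
7–1–2–3–4–6: 3+3+1+1+6 = 14
The minimum is 9 kPa via 7–1–6.

9 kPa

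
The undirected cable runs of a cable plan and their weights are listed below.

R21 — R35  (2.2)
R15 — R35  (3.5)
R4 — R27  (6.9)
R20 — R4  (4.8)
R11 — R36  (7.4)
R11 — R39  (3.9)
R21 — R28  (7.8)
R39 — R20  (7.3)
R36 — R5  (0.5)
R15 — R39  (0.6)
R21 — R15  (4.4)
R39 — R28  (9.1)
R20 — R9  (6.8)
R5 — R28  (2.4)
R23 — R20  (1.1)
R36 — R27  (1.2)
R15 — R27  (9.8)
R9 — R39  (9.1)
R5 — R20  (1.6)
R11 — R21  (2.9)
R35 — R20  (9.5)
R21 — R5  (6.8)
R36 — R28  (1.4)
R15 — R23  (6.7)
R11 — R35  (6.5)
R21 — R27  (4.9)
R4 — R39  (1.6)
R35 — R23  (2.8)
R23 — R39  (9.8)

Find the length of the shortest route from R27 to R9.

Running Dijkstra from R27:
R27: 0
R36: 1.2  (via R27)
R5: 1.7  (via R36)
R28: 2.6  (via R36)
R20: 3.3  (via R5)
R23: 4.4  (via R20)
R21: 4.9  (via R27)
R4: 6.9  (via R27)
R35: 7.1  (via R21)
R11: 7.8  (via R21)
R39: 8.5  (via R4)
R15: 9.1  (via R39)
R9: 10.1  (via R20)
Shortest route: R27–R36–R5–R20–R9 = 10.1.

10.1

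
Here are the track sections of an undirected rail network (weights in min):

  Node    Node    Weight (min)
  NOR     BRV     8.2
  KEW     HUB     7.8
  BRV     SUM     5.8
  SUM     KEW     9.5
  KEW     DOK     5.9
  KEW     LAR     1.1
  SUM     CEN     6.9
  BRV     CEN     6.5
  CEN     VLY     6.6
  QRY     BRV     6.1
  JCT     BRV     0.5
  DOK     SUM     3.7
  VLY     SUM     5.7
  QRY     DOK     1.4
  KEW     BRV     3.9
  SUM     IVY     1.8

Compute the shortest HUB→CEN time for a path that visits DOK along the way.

24.3 min

Shortest HUB→DOK: HUB–KEW–DOK = 13.7
Best DOK to CEN: DOK–SUM–CEN costing 10.6
Total via DOK: 13.7 + 10.6 = 24.3 min.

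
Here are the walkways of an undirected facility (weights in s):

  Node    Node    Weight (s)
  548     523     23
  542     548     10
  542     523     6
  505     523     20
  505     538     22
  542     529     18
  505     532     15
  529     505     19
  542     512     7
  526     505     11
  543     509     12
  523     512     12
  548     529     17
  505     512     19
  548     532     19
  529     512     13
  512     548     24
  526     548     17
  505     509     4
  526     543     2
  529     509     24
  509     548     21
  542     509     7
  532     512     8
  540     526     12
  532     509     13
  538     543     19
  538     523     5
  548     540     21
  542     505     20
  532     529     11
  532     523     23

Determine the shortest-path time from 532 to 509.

13 s

Running Dijkstra from 532:
532: 0
512: 8  (via 532)
529: 11  (via 532)
509: 13  (via 532)
Shortest route: 532–509 = 13 s.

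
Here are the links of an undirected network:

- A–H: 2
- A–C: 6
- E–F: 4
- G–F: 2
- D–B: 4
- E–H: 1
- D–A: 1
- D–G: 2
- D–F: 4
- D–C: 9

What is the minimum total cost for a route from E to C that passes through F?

Shortest E→F: E–F = 4
Best F to C: F–D–A–C costing 11
Total via F: 4 + 11 = 15.

15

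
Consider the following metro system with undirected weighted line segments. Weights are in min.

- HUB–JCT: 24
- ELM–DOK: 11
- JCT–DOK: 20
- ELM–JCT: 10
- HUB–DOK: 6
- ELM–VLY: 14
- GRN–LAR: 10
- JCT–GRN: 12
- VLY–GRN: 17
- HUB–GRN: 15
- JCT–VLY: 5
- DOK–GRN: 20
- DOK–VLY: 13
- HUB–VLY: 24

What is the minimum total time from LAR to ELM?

Running Dijkstra from LAR:
LAR: 0
GRN: 10  (via LAR)
JCT: 22  (via GRN)
HUB: 25  (via GRN)
VLY: 27  (via GRN)
DOK: 30  (via GRN)
ELM: 32  (via JCT)
Shortest route: LAR → GRN → JCT → ELM = 32 min.

32 min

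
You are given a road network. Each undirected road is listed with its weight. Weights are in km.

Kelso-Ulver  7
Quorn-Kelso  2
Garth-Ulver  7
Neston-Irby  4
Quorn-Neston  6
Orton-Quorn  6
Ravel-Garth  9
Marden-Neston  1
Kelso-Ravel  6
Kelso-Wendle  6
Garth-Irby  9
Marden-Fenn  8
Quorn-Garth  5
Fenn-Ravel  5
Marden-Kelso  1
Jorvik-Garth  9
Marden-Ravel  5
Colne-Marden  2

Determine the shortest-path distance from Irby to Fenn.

13 km

Settle nodes by increasing distance from Irby:
Irby: 0
Neston: 4  (via Irby)
Marden: 5  (via Neston)
Kelso: 6  (via Marden)
Colne: 7  (via Marden)
Quorn: 8  (via Kelso)
Garth: 9  (via Irby)
Ravel: 10  (via Marden)
Wendle: 12  (via Kelso)
Ulver: 13  (via Kelso)
Fenn: 13  (via Marden)
Shortest route: Irby–Neston–Marden–Fenn = 13 km.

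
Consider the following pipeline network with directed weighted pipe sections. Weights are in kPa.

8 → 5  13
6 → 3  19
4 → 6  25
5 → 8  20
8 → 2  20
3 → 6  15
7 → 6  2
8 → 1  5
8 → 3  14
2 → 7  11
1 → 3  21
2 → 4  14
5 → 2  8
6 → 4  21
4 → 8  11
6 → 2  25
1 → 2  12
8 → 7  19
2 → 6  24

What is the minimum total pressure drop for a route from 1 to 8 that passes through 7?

57 kPa

Best 1 to 7: 1 → 2 → 7 costing 23
Best 7 to 8: 7 → 6 → 4 → 8 costing 34
Total via 7: 23 + 34 = 57 kPa.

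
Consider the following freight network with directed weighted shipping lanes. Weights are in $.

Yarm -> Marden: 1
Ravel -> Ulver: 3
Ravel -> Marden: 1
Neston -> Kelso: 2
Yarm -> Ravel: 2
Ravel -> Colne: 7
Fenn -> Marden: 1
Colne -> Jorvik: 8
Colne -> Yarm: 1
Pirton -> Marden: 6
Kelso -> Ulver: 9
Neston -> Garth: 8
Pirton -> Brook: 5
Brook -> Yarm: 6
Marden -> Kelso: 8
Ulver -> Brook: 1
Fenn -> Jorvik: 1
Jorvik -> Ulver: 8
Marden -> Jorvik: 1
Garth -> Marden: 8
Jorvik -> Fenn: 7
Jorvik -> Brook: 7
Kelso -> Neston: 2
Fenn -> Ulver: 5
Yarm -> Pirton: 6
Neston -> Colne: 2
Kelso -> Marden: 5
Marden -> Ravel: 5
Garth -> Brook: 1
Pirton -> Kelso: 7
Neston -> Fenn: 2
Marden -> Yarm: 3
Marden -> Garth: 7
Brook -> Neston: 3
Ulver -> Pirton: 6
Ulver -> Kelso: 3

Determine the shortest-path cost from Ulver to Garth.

Enumerating some paths:
Ulver → Brook → Neston → Garth: 1+3+8 = 12
Ulver → Brook → Neston → Colne → Yarm → Marden → Garth: 1+3+2+1+1+7 = 15
Ulver → Kelso → Neston → Garth: 3+2+8 = 13
Ulver → Brook → Neston → Fenn → Marden → Garth: 1+3+2+1+7 = 14
Cheapest is Ulver → Brook → Neston → Garth at $12.

$12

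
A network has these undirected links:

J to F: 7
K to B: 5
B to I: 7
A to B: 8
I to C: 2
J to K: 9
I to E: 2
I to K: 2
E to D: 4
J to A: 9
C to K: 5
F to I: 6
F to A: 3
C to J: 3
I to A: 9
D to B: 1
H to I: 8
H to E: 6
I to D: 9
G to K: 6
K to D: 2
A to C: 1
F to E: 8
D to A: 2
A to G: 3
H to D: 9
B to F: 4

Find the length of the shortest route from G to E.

Candidate routes:
G–A–C–I–E: 3+1+2+2 = 8
G–A–D–E: 3+2+4 = 9
The minimum is 8 via G–A–C–I–E.

8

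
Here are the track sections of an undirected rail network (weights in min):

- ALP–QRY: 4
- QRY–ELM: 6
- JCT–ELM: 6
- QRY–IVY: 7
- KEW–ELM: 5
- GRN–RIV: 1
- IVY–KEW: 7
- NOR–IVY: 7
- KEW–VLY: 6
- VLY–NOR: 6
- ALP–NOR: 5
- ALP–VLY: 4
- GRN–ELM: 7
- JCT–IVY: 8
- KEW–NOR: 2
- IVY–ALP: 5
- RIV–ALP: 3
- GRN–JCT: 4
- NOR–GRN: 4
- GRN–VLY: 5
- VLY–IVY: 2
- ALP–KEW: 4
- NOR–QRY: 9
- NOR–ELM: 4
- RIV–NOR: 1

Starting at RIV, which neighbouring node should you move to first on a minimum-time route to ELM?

NOR

Enumerating some paths:
RIV → GRN → ELM: 1+7 = 8
RIV → NOR → ELM: 1+4 = 5
The minimum is 5 min via RIV → NOR → ELM.
So from RIV the first move is to NOR.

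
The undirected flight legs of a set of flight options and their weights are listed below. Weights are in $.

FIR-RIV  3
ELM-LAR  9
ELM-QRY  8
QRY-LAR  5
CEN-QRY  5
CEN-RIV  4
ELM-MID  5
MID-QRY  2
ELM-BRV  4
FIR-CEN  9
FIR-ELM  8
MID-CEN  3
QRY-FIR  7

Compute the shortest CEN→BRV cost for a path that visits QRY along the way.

Best CEN to QRY: CEN → QRY costing 5
Best QRY to BRV: QRY → MID → ELM → BRV costing 11
Total via QRY: 5 + 11 = $16.

$16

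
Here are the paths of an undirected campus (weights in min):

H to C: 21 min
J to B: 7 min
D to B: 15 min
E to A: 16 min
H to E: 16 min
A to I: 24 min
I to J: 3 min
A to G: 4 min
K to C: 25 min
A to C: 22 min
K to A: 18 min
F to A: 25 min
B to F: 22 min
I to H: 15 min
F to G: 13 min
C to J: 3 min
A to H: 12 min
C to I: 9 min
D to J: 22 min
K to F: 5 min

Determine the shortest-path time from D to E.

Candidate routes:
D - J - I - H - E: 22+3+15+16 = 56
D - B - J - C - H - E: 15+7+3+21+16 = 62
D - J - C - H - E: 22+3+21+16 = 62
Cheapest is D - J - I - H - E at 56 min.

56 min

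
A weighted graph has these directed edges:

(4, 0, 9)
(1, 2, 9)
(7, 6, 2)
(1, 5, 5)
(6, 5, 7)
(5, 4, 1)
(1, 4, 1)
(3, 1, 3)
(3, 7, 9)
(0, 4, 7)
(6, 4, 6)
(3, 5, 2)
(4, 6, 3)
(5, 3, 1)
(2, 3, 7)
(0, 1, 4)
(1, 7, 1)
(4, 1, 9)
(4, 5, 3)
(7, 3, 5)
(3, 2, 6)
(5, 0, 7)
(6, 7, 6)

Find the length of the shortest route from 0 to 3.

Settle nodes by increasing distance from 0:
0: 0
1: 4  (via 0)
4: 5  (via 1)
7: 5  (via 1)
6: 7  (via 7)
5: 8  (via 4)
3: 9  (via 5)
Shortest route: 0–1–4–5–3 = 9.

9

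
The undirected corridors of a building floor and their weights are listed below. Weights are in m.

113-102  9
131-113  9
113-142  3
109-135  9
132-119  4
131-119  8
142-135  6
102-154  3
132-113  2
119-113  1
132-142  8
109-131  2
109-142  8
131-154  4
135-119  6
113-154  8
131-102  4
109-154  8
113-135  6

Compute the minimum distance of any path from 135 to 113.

Candidate routes:
135–142–113: 6+3 = 9
135–119–113: 6+1 = 7
135–113: 6 = 6
The minimum is 6 m via 135–113.

6 m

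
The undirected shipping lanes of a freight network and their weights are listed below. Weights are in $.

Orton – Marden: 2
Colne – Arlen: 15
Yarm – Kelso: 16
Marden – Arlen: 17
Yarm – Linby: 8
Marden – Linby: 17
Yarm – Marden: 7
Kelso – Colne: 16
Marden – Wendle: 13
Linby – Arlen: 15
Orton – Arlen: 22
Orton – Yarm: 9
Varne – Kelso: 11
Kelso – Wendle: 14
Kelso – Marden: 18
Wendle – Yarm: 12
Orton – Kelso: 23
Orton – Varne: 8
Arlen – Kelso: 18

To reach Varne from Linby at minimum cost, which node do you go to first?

Yarm

Candidate routes:
Linby - Marden - Orton - Varne: 17+2+8 = 27
Linby - Yarm - Kelso - Varne: 8+16+11 = 35
Linby - Marden - Yarm - Orton - Varne: 17+7+9+8 = 41
Linby - Yarm - Orton - Varne: 8+9+8 = 25
Cheapest is Linby - Yarm - Orton - Varne at $25.
So from Linby the first move is to Yarm.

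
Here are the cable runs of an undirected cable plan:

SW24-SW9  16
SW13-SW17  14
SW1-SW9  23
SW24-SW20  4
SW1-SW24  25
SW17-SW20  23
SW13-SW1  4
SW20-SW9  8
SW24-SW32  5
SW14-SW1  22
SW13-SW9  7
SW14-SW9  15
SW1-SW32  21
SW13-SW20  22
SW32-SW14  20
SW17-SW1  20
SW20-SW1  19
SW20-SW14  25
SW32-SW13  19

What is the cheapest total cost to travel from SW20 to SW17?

23

Running Dijkstra from SW20:
SW20: 0
SW24: 4  (via SW20)
SW9: 8  (via SW20)
SW32: 9  (via SW24)
SW13: 15  (via SW9)
SW1: 19  (via SW20)
SW17: 23  (via SW20)
Shortest route: SW20 → SW17 = 23.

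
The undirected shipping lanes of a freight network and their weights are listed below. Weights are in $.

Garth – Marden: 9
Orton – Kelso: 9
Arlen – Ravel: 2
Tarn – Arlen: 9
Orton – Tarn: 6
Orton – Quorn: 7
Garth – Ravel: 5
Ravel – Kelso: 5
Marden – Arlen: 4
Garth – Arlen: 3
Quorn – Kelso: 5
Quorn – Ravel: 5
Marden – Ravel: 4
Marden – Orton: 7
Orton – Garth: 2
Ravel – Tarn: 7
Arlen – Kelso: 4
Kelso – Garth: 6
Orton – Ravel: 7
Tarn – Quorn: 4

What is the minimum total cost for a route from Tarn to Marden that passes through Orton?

Best Tarn to Orton: Tarn → Orton costing 6
Best Orton to Marden: Orton → Marden costing 7
Total via Orton: 6 + 7 = $13.

$13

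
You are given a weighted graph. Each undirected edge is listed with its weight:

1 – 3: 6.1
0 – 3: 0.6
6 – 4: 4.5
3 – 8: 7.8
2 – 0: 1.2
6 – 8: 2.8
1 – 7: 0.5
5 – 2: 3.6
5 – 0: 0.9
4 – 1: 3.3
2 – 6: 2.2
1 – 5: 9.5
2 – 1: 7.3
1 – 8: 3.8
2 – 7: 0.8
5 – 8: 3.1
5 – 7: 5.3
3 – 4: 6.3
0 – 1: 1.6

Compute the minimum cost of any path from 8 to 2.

Enumerating some paths:
8 - 6 - 2: 2.8+2.2 = 5
8 - 1 - 7 - 2: 3.8+0.5+0.8 = 5.1
Cheapest is 8 - 6 - 2 at 5.

5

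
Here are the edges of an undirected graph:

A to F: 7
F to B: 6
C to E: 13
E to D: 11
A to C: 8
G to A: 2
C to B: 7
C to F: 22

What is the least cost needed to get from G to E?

Compare a few routes:
G → A → C → E: 2+8+13 = 23
G → A → F → B → C → E: 2+7+6+7+13 = 35
Cheapest is G → A → C → E at 23.

23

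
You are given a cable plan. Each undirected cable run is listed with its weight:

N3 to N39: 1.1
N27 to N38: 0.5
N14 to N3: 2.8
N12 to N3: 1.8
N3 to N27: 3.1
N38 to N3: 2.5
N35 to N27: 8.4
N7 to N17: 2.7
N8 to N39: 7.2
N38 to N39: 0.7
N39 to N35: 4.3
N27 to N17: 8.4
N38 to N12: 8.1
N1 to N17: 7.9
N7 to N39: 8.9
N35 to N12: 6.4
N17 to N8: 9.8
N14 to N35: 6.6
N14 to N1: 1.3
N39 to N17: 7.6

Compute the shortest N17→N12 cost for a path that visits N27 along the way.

12.5

Best N17 to N27: N17–N27 costing 8.4
Shortest N27→N12: N27–N38–N39–N3–N12 = 4.1
Total via N27: 8.4 + 4.1 = 12.5.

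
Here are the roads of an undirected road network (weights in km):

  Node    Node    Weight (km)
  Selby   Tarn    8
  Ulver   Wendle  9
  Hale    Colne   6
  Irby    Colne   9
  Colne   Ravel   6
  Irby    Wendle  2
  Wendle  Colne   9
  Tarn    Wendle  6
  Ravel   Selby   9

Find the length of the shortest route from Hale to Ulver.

Compare a few routes:
Hale–Colne–Ravel–Selby–Tarn–Wendle–Ulver: 6+6+9+8+6+9 = 44
Hale–Colne–Wendle–Ulver: 6+9+9 = 24
Hale–Colne–Irby–Wendle–Ulver: 6+9+2+9 = 26
The minimum is 24 km via Hale–Colne–Wendle–Ulver.

24 km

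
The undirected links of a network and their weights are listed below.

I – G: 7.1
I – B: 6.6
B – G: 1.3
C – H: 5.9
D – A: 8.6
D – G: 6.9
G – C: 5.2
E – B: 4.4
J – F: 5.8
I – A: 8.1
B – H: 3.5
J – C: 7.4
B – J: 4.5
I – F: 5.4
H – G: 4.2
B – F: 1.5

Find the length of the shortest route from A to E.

Candidate routes:
A - I - B - E: 8.1+6.6+4.4 = 19.1
A - I - G - B - E: 8.1+7.1+1.3+4.4 = 20.9
A - D - G - B - E: 8.6+6.9+1.3+4.4 = 21.2
A - I - F - B - E: 8.1+5.4+1.5+4.4 = 19.4
Cheapest is A - I - B - E at 19.1.

19.1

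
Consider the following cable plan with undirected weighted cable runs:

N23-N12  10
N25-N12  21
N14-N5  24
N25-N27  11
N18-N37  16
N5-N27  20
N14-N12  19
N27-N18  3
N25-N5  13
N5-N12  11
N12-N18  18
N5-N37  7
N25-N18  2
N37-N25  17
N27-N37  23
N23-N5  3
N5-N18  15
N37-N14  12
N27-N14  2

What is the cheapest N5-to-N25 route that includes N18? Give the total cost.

Best N5 to N18: N5 → N18 costing 15
Shortest N18→N25: N18 → N25 = 2
Total via N18: 15 + 2 = 17.

17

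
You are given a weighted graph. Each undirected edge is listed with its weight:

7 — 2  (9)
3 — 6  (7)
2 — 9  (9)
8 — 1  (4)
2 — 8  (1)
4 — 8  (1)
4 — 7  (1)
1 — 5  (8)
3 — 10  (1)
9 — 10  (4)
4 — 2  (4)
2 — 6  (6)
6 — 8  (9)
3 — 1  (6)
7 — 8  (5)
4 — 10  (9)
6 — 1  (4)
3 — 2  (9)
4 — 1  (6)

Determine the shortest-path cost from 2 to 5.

13

Running Dijkstra from 2:
2: 0
8: 1  (via 2)
4: 2  (via 8)
7: 3  (via 4)
1: 5  (via 8)
6: 6  (via 2)
3: 9  (via 2)
9: 9  (via 2)
10: 10  (via 3)
5: 13  (via 1)
Shortest route: 2 → 8 → 1 → 5 = 13.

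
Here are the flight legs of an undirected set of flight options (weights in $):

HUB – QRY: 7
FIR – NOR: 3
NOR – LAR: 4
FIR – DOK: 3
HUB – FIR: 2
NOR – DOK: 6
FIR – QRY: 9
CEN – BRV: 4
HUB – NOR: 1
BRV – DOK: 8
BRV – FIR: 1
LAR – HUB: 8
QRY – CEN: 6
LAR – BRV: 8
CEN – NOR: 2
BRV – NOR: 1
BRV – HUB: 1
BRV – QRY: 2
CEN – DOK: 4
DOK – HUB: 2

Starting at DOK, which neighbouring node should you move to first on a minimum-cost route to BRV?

Candidate routes:
DOK → HUB → BRV: 2+1 = 3
DOK → HUB → NOR → BRV: 2+1+1 = 4
Cheapest is DOK → HUB → BRV at $3.
So from DOK the first move is to HUB.

HUB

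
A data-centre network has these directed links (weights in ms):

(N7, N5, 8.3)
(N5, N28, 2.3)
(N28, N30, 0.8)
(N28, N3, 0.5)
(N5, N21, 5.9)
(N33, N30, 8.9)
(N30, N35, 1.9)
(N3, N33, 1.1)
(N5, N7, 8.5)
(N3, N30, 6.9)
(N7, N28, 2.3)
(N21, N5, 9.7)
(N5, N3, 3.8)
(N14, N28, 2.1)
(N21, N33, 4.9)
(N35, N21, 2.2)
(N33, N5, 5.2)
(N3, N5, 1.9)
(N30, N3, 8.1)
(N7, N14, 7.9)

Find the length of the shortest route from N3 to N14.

18.3 ms

Candidate routes:
N3 → N5 → N7 → N14: 1.9+8.5+7.9 = 18.3
N3 → N33 → N5 → N7 → N14: 1.1+5.2+8.5+7.9 = 22.7
Cheapest is N3 → N5 → N7 → N14 at 18.3 ms.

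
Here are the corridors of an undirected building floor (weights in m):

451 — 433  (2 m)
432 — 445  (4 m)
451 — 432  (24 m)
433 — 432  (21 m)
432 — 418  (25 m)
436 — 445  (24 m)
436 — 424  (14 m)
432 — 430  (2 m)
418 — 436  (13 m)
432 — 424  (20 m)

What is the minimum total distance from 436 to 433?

Settle nodes by increasing distance from 436:
436: 0
418: 13  (via 436)
424: 14  (via 436)
445: 24  (via 436)
432: 28  (via 445)
430: 30  (via 432)
433: 49  (via 432)
Shortest route: 436 → 445 → 432 → 433 = 49 m.

49 m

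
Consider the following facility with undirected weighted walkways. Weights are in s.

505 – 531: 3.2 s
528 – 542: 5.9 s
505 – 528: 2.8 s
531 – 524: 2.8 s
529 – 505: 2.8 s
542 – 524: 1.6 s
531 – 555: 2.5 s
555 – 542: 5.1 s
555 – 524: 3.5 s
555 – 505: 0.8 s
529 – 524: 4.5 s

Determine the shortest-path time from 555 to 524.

3.5 s

Shortest distances from 555:
555: 0
505: 0.8  (via 555)
531: 2.5  (via 555)
524: 3.5  (via 555)
Shortest route: 555 → 524 = 3.5 s.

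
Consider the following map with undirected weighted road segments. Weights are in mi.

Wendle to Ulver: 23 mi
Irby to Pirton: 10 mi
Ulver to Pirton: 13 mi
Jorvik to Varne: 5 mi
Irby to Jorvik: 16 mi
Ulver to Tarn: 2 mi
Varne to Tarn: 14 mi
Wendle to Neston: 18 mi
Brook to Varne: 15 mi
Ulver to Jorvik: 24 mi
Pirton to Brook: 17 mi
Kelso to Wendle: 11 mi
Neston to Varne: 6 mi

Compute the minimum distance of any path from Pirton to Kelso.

47 mi

Running Dijkstra from Pirton:
Pirton: 0
Irby: 10  (via Pirton)
Ulver: 13  (via Pirton)
Tarn: 15  (via Ulver)
Brook: 17  (via Pirton)
Jorvik: 26  (via Irby)
Varne: 29  (via Tarn)
Neston: 35  (via Varne)
Wendle: 36  (via Ulver)
Kelso: 47  (via Wendle)
Shortest route: Pirton–Ulver–Wendle–Kelso = 47 mi.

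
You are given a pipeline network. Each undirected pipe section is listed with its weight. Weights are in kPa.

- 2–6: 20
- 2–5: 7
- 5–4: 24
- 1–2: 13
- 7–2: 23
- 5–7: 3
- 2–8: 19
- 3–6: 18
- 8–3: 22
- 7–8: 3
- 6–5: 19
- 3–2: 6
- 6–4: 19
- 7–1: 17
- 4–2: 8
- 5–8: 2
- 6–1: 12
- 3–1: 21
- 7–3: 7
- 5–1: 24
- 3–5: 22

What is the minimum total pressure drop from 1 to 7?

Enumerating some paths:
1 - 7: 17 = 17
1 - 2 - 5 - 7: 13+7+3 = 23
The minimum is 17 kPa via 1 - 7.

17 kPa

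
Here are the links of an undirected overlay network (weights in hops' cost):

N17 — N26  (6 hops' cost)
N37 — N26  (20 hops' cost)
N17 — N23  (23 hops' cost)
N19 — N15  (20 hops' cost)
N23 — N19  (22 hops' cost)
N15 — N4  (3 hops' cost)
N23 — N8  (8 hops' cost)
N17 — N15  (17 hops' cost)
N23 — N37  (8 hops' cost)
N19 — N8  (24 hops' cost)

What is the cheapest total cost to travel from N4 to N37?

Running Dijkstra from N4:
N4: 0
N15: 3  (via N4)
N17: 20  (via N15)
N19: 23  (via N15)
N26: 26  (via N17)
N23: 43  (via N17)
N37: 46  (via N26)
Shortest route: N4 → N15 → N17 → N26 → N37 = 46 hops' cost.

46 hops' cost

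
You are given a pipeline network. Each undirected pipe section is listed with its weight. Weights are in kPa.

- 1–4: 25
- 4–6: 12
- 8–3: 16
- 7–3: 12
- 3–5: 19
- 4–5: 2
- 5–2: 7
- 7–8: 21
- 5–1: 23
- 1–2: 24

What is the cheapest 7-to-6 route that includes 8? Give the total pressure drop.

Shortest 7→8: 7 → 8 = 21
Shortest 8→6: 8 → 3 → 5 → 4 → 6 = 49
Total via 8: 21 + 49 = 70 kPa.

70 kPa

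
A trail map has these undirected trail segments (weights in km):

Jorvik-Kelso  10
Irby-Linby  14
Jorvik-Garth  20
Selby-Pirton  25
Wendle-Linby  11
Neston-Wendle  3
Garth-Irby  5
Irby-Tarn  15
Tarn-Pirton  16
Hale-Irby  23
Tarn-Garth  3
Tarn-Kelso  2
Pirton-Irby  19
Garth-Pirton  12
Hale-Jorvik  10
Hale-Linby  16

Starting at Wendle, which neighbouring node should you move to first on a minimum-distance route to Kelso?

Linby

Enumerating some paths:
Wendle → Linby → Irby → Garth → Tarn → Kelso: 11+14+5+3+2 = 35
Wendle → Linby → Hale → Irby → Garth → Tarn → Kelso: 11+16+23+5+3+2 = 60
Wendle → Linby → Hale → Jorvik → Kelso: 11+16+10+10 = 47
Wendle → Linby → Irby → Tarn → Kelso: 11+14+15+2 = 42
The minimum is 35 km via Wendle → Linby → Irby → Garth → Tarn → Kelso.
So from Wendle the first move is to Linby.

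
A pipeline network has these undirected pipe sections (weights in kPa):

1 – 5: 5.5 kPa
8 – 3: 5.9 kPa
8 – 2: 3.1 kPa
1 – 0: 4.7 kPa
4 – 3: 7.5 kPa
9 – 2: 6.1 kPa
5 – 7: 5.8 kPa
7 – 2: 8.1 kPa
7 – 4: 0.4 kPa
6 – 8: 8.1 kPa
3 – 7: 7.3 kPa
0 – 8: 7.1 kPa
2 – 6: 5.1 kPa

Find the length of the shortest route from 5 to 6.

Running Dijkstra from 5:
5: 0
1: 5.5  (via 5)
7: 5.8  (via 5)
4: 6.2  (via 7)
0: 10.2  (via 1)
3: 13.1  (via 7)
2: 13.9  (via 7)
8: 17  (via 2)
6: 19  (via 2)
Shortest route: 5–7–2–6 = 19 kPa.

19 kPa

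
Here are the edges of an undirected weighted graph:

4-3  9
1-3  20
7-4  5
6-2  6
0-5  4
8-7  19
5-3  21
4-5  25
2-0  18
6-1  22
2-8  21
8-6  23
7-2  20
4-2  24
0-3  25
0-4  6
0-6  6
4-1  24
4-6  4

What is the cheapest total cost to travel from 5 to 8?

33

Settle nodes by increasing distance from 5:
5: 0
0: 4  (via 5)
4: 10  (via 0)
6: 10  (via 0)
7: 15  (via 4)
2: 16  (via 6)
3: 19  (via 4)
1: 32  (via 6)
8: 33  (via 6)
Shortest route: 5–0–6–8 = 33.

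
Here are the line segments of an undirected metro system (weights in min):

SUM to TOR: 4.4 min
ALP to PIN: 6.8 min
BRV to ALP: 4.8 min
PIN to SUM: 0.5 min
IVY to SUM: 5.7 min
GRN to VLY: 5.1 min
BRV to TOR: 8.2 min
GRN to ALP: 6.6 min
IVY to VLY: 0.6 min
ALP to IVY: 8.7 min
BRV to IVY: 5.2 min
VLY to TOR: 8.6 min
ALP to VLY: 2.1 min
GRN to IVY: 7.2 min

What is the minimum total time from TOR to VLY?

Running Dijkstra from TOR:
TOR: 0
SUM: 4.4  (via TOR)
PIN: 4.9  (via SUM)
BRV: 8.2  (via TOR)
VLY: 8.6  (via TOR)
Shortest route: TOR–VLY = 8.6 min.

8.6 min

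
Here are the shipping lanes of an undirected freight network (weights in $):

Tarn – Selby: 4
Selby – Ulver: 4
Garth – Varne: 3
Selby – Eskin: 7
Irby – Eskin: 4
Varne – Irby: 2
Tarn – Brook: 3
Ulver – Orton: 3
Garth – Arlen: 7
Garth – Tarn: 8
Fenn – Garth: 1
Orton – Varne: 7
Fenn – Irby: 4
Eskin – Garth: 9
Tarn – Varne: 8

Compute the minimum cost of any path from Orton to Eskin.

Settle nodes by increasing distance from Orton:
Orton: 0
Ulver: 3  (via Orton)
Selby: 7  (via Ulver)
Varne: 7  (via Orton)
Irby: 9  (via Varne)
Garth: 10  (via Varne)
Fenn: 11  (via Garth)
Tarn: 11  (via Selby)
Eskin: 13  (via Irby)
Shortest route: Orton–Varne–Irby–Eskin = $13.

$13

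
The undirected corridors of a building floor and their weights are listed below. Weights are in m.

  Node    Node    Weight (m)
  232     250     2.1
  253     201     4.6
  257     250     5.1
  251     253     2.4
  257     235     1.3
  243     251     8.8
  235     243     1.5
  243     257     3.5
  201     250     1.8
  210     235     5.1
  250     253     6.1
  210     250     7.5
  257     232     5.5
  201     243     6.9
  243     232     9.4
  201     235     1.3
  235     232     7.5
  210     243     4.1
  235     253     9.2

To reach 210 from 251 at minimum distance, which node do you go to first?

Candidate routes:
251–243–210: 8.8+4.1 = 12.9
251–253–201–235–210: 2.4+4.6+1.3+5.1 = 13.4
Cheapest is 251–243–210 at 12.9 m.
So from 251 the first move is to 243.

243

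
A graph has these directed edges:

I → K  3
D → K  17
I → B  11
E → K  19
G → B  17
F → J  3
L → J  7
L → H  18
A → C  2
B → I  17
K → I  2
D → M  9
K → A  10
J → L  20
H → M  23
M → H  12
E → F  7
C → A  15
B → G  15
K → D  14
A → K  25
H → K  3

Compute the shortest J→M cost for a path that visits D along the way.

Shortest J→D: J → L → H → K → D = 55
Shortest D→M: D → M = 9
Total via D: 55 + 9 = 64.

64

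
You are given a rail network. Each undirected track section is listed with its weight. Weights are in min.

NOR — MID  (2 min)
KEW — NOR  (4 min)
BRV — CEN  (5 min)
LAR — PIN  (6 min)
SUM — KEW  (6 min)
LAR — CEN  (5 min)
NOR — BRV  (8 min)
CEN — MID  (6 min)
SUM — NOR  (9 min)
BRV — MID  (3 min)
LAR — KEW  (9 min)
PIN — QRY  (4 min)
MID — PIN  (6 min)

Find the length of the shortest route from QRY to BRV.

Settle nodes by increasing distance from QRY:
QRY: 0
PIN: 4  (via QRY)
MID: 10  (via PIN)
LAR: 10  (via PIN)
NOR: 12  (via MID)
BRV: 13  (via MID)
Shortest route: QRY → PIN → MID → BRV = 13 min.

13 min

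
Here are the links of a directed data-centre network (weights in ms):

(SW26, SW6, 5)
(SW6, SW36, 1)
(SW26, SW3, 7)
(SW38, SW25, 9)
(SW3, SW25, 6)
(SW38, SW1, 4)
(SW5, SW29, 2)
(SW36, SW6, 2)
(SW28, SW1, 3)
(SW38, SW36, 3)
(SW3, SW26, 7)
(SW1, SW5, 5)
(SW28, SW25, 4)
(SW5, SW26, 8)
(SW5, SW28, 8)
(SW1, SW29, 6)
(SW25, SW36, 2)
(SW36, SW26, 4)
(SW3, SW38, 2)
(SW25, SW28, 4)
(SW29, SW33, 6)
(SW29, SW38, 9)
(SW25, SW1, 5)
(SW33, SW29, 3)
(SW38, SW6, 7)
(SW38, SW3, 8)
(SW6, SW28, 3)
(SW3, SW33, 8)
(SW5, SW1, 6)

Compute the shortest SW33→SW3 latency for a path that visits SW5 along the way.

Best SW33 to SW5: SW33–SW29–SW38–SW1–SW5 costing 21
Best SW5 to SW3: SW5–SW26–SW3 costing 15
Total via SW5: 21 + 15 = 36 ms.

36 ms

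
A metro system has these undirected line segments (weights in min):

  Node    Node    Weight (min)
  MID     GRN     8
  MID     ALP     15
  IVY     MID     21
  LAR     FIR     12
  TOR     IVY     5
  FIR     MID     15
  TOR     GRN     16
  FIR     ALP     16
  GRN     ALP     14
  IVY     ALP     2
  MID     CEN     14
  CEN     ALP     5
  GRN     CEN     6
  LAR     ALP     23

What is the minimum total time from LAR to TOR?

Settle nodes by increasing distance from LAR:
LAR: 0
FIR: 12  (via LAR)
ALP: 23  (via LAR)
IVY: 25  (via ALP)
MID: 27  (via FIR)
CEN: 28  (via ALP)
TOR: 30  (via IVY)
Shortest route: LAR–ALP–IVY–TOR = 30 min.

30 min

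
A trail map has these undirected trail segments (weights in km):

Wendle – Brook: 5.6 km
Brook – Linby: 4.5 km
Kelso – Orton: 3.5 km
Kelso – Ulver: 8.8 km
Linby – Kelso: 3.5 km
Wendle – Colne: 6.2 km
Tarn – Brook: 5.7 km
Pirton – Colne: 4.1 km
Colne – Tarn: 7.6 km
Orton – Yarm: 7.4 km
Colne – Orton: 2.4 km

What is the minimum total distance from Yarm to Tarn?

Shortest distances from Yarm:
Yarm: 0
Orton: 7.4  (via Yarm)
Colne: 9.8  (via Orton)
Kelso: 10.9  (via Orton)
Pirton: 13.9  (via Colne)
Linby: 14.4  (via Kelso)
Wendle: 16  (via Colne)
Tarn: 17.4  (via Colne)
Shortest route: Yarm–Orton–Colne–Tarn = 17.4 km.

17.4 km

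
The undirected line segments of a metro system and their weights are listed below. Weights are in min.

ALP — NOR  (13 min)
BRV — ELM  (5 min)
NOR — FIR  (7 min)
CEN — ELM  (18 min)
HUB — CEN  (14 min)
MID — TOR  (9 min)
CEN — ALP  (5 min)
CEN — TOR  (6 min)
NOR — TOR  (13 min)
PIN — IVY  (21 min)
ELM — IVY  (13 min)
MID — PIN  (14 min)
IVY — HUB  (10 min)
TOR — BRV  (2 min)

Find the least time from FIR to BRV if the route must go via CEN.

Shortest FIR→CEN: FIR → NOR → ALP → CEN = 25
Shortest CEN→BRV: CEN → TOR → BRV = 8
Total via CEN: 25 + 8 = 33 min.

33 min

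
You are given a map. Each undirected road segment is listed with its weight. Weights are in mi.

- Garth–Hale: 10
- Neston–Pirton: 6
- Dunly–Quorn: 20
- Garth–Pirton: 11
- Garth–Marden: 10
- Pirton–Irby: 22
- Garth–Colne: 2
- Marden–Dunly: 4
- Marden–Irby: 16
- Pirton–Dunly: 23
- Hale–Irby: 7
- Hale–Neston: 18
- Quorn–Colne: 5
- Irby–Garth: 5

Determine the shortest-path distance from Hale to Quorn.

17 mi

Candidate routes:
Hale–Garth–Colne–Quorn: 10+2+5 = 17
Hale–Irby–Garth–Colne–Quorn: 7+5+2+5 = 19
The minimum is 17 mi via Hale–Garth–Colne–Quorn.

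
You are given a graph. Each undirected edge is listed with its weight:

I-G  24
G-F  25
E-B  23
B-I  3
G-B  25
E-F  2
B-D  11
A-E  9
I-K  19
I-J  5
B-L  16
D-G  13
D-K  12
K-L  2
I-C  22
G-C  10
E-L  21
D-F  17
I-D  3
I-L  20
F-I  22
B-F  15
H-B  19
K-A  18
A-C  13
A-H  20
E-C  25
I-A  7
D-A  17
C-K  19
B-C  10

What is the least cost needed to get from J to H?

27

Candidate routes:
J–I–A–H: 5+7+20 = 32
J–I–B–H: 5+3+19 = 27
J–I–D–B–H: 5+3+11+19 = 38
The minimum is 27 via J–I–B–H.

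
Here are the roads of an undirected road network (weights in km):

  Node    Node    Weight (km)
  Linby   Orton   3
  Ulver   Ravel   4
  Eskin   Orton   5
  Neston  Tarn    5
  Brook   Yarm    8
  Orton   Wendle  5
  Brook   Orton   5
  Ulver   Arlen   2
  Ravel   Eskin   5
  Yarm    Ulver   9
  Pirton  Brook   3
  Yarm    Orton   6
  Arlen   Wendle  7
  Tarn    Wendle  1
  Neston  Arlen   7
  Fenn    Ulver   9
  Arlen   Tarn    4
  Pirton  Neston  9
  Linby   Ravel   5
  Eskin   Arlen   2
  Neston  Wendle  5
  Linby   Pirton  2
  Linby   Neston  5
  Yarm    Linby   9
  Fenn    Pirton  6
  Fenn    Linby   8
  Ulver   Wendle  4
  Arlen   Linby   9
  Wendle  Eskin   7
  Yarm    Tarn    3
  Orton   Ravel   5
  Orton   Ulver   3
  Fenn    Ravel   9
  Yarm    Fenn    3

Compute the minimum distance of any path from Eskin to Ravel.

5 km

Settle nodes by increasing distance from Eskin:
Eskin: 0
Arlen: 2  (via Eskin)
Ulver: 4  (via Arlen)
Ravel: 5  (via Eskin)
Shortest route: Eskin–Ravel = 5 km.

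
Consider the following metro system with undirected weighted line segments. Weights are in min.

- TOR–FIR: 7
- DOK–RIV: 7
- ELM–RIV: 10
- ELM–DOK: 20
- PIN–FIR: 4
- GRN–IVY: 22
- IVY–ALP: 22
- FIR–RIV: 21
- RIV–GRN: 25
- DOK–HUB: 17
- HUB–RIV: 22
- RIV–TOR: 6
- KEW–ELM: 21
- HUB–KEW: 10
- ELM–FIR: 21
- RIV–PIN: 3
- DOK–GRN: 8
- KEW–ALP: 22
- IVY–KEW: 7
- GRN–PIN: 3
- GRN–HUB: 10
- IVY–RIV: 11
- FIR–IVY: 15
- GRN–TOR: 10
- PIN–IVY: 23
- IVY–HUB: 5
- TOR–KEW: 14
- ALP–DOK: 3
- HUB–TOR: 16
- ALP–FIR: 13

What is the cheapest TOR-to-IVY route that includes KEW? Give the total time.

Best TOR to KEW: TOR → KEW costing 14
Shortest KEW→IVY: KEW → IVY = 7
Total via KEW: 14 + 7 = 21 min.

21 min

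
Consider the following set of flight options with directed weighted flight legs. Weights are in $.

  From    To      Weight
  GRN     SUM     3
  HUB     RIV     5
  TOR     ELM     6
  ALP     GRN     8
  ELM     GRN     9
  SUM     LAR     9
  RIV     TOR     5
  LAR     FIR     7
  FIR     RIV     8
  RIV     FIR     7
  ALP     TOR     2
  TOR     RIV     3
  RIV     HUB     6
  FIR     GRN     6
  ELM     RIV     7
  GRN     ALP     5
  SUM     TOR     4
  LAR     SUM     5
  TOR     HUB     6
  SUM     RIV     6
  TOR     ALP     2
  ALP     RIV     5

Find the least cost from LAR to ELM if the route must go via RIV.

Shortest LAR→RIV: LAR–SUM–RIV = 11
Shortest RIV→ELM: RIV–TOR–ELM = 11
Total via RIV: 11 + 11 = $22.

$22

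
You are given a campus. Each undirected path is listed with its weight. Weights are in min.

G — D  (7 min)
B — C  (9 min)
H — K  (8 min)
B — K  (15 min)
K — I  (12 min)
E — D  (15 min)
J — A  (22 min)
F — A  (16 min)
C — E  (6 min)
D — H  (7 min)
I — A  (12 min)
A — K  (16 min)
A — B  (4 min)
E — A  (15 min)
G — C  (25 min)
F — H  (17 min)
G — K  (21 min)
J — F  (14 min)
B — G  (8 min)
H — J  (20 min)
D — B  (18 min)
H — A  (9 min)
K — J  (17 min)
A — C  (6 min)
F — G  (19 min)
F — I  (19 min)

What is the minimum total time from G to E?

22 min

Candidate routes:
G–B–C–E: 8+9+6 = 23
G–D–E: 7+15 = 22
The minimum is 22 min via G–D–E.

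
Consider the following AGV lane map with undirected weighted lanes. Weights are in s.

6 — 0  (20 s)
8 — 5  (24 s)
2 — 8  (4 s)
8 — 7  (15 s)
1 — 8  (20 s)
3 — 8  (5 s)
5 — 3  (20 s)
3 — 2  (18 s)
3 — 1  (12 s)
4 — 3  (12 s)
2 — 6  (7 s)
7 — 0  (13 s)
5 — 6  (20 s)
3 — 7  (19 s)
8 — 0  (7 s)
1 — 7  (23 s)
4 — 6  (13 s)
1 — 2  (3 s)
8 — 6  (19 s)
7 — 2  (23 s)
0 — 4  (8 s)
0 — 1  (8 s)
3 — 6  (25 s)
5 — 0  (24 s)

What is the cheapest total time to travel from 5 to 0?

24 s

Candidate routes:
5 - 0: 24 = 24
5 - 8 - 0: 24+7 = 31
5 - 3 - 8 - 0: 20+5+7 = 32
The minimum is 24 s via 5 - 0.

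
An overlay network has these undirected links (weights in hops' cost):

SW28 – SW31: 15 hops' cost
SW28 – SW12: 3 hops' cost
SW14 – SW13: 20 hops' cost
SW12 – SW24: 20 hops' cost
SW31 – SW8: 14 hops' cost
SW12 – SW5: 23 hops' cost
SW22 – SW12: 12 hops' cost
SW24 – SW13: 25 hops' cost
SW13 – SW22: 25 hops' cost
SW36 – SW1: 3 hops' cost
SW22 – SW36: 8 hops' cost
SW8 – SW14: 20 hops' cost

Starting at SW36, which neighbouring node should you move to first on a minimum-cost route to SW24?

Candidate routes:
SW36 - SW22 - SW13 - SW24: 8+25+25 = 58
SW36 - SW22 - SW12 - SW24: 8+12+20 = 40
Cheapest is SW36 - SW22 - SW12 - SW24 at 40 hops' cost.
So from SW36 the first move is to SW22.

SW22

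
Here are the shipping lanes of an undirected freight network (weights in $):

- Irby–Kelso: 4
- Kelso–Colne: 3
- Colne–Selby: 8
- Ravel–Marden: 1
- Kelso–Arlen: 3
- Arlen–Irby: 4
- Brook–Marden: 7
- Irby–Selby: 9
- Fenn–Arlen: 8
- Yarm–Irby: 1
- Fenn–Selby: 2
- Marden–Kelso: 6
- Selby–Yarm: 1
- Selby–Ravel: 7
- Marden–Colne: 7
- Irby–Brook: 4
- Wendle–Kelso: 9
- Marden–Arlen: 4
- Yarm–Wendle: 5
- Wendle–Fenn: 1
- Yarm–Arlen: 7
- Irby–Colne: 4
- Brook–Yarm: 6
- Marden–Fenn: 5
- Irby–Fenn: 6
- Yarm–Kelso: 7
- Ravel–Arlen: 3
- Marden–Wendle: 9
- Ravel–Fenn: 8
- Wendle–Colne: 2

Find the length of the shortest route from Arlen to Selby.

Candidate routes:
Arlen–Ravel–Selby: 3+7 = 10
Arlen–Kelso–Irby–Yarm–Selby: 3+4+1+1 = 9
Arlen–Irby–Yarm–Selby: 4+1+1 = 6
Arlen–Yarm–Selby: 7+1 = 8
Cheapest is Arlen–Irby–Yarm–Selby at $6.

$6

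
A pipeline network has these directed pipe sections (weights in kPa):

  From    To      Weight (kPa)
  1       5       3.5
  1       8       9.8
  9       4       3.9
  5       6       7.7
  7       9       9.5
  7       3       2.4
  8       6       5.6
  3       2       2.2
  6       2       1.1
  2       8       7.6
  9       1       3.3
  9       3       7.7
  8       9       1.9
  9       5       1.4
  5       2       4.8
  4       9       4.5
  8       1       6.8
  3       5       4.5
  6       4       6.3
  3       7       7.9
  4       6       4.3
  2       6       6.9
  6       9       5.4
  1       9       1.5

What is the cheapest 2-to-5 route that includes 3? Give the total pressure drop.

Best 2 to 3: 2 → 8 → 9 → 3 costing 17.2
Shortest 3→5: 3 → 5 = 4.5
Total via 3: 17.2 + 4.5 = 21.7 kPa.

21.7 kPa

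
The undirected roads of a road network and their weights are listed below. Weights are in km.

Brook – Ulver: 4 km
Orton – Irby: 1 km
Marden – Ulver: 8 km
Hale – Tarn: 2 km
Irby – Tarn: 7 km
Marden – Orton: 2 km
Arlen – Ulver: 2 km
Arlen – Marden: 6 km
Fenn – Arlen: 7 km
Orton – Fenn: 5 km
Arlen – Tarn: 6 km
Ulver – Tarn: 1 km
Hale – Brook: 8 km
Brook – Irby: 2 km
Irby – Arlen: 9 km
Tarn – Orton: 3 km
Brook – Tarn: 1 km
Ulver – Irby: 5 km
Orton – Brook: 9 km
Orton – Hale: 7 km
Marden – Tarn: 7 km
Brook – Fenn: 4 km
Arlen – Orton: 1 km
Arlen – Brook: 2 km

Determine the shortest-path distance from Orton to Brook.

Candidate routes:
Orton → Tarn → Brook: 3+1 = 4
Orton → Arlen → Ulver → Brook: 1+2+4 = 7
Orton → Arlen → Brook: 1+2 = 3
Orton → Arlen → Ulver → Tarn → Brook: 1+2+1+1 = 5
Cheapest is Orton → Arlen → Brook at 3 km.

3 km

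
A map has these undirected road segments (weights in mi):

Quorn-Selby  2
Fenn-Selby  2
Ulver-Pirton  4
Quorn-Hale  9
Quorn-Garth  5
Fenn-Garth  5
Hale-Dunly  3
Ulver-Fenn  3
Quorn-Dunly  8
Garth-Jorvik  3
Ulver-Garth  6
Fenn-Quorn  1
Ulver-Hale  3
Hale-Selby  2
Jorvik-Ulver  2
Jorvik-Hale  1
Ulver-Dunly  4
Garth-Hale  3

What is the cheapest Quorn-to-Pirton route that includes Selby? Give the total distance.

11 mi

Shortest Quorn→Selby: Quorn → Selby = 2
Best Selby to Pirton: Selby → Fenn → Ulver → Pirton costing 9
Total via Selby: 2 + 9 = 11 mi.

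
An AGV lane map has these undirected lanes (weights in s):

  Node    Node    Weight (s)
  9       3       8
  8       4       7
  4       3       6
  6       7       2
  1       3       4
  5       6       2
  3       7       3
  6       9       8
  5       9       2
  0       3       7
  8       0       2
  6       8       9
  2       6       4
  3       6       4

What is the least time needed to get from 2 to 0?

15 s

Running Dijkstra from 2:
2: 0
6: 4  (via 2)
5: 6  (via 6)
7: 6  (via 6)
3: 8  (via 6)
9: 8  (via 5)
1: 12  (via 3)
8: 13  (via 6)
4: 14  (via 3)
0: 15  (via 3)
Shortest route: 2–6–3–0 = 15 s.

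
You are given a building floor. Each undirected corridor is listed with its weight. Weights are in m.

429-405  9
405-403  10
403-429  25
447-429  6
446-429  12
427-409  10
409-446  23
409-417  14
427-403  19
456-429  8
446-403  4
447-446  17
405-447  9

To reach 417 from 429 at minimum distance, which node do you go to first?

446

Candidate routes:
429–446–403–427–409–417: 12+4+19+10+14 = 59
429–446–409–417: 12+23+14 = 49
The minimum is 49 m via 429–446–409–417.
So from 429 the first move is to 446.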